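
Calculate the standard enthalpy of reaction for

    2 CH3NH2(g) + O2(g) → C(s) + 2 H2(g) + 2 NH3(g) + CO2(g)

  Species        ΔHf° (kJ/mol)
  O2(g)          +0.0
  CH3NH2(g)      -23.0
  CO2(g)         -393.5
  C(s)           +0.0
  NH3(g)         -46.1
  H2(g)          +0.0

ΔH° = -439.7 kJ/mol

Products: 1·(+0.0) + 2·(+0.0) + 2·(-46.1) + 1·(-393.5) = -485.7
Reactants: 2·(-23.0) + 1·(+0.0) = -46.0
ΔH° = (-485.7) − (-46.0) = -439.7 kJ/mol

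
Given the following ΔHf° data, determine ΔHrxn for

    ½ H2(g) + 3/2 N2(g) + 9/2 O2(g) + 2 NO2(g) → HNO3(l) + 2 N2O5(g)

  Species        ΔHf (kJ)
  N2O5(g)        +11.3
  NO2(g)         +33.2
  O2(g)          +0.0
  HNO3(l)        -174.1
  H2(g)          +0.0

ΔHrxn = -217.9 kJ

Products: 1·(-174.1) + 2·(+11.3) = -151.5
Reactants: 1/2·(+0.0) + 3/2·(+0.0) + 9/2·(+0.0) + 2·(+33.2) = +66.4
ΔHrxn = (-151.5) − (+66.4) = -217.9 kJ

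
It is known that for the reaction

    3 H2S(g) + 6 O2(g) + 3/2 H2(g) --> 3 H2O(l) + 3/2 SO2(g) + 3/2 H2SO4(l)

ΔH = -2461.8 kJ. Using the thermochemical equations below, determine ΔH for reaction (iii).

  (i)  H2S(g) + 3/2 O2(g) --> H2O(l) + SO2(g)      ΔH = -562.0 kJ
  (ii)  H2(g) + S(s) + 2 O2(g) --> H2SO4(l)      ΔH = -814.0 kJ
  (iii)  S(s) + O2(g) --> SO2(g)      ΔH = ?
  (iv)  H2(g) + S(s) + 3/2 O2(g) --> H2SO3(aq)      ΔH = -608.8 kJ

ΔH = -296.8 kJ

(i) × 3: (3)·(-562.0) = -1686.0 kJ
(ii) × 3/2: (3/2)·(-814.0) = -1221.0 kJ
(iii) reversed and × 3/2: contributes −3/2·x
(iv): not needed.
-2461.8 = (-1686.0) + (-1221.0) − 3/2·x
x = (-2461.8 − (-2907.0)) / (-3/2) = -296.8 kJ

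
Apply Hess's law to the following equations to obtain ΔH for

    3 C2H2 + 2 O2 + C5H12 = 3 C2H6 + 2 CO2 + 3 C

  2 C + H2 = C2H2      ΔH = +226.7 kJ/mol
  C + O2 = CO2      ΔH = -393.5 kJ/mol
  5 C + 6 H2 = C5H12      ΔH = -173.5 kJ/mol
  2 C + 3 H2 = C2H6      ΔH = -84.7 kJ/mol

equation 1 reversed and × 3 (reverse to put C2H2 on the reactant side; ×3 to match 3 C2H2 in the target): (-3)·(+226.7) = -680.1 kJ/mol
equation 2 × 2 (scale by 2 for the 2 CO2): (2)·(-393.5) = -787.0 kJ/mol
equation 3 reversed (C5H12 must end up as a reactant): +173.5 kJ/mol
equation 4 × 3 (scale by 3 for the 3 C2H6): (3)·(-84.7) = -254.1 kJ/mol
Combining the equations, ΔH = (-680.1) + (-787.0) + (+173.5) + (-254.1) = -1547.7 kJ/mol

ΔH = -1547.7 kJ/mol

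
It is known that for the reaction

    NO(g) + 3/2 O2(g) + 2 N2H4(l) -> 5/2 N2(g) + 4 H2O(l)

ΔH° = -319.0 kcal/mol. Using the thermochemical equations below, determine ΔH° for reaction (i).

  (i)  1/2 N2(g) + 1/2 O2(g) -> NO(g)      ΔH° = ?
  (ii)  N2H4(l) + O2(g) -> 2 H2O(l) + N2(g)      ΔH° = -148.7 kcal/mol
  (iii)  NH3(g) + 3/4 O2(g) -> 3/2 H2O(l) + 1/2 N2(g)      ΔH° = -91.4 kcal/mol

(i) reversed (reverse to put NO(g) on the reactant side): contributes −x
(ii) × 2 (scale by 2 for the 2 N2H4(l)): (2)·(-148.7) = -297.4 kcal/mol
(iii): not needed (NH3(g) appears nowhere else).
-319.0 = (-297.4) − x
x = (-319.0 − (-297.4)) / (-1) = 21.6 kcal/mol

ΔH° = 21.6 kcal/mol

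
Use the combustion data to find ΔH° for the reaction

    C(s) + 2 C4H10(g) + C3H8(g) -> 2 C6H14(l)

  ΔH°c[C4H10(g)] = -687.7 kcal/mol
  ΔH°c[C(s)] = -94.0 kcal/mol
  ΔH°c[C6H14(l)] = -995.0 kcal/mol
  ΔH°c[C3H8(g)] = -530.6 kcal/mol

ΔH° = -10.0 kcal/mol

Using ΔH = Σ nΔHc°(reactants) − Σ nΔHc°(products):
= [1·(-94.0) + 2·(-687.7) + 1·(-530.6)] − [2·(-995.0)]
= -10.0 kcal/mol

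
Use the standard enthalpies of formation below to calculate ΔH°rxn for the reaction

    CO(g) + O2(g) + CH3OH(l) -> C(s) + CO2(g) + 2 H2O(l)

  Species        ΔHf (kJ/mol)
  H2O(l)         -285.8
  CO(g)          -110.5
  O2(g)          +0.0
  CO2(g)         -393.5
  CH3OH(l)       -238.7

ΔH°rxn = -615.9 kJ/mol

ΔH°rxn = Σ nΔHf°(products) − Σ nΔHf°(reactants).
Products: 1·(+0.0) + 1·(-393.5) + 2·(-285.8) = -965.1
Reactants: 1·(-110.5) + 1·(+0.0) + 1·(-238.7) = -349.2
ΔH°rxn = (-965.1) − (-349.2) = -615.9 kJ/mol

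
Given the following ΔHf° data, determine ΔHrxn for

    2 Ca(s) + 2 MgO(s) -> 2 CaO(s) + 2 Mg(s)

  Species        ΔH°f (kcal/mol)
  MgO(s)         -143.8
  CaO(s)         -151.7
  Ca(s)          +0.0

ΔHrxn = -15.8 kcal/mol

ΔH°rxn = Σ nΔHf°(products) − Σ nΔHf°(reactants).
Products: 2·(-151.7) + 2·(+0.0) = -303.4
Reactants: 2·(+0.0) + 2·(-143.8) = -287.6
ΔHrxn = (-303.4) − (-287.6) = -15.8 kcal/mol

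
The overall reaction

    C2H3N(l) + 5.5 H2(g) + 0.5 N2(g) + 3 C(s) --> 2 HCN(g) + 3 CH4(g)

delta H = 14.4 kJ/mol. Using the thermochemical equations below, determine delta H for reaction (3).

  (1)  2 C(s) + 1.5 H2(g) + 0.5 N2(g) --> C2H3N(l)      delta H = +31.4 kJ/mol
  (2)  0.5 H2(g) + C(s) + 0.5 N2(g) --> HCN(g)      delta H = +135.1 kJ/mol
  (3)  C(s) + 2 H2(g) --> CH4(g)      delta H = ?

delta H = -74.8 kJ/mol

(1) reversed: -31.4 kJ/mol
(2) × 2: (2)·(+135.1) = +270.2 kJ/mol
(3) × 3: contributes 3·x
+14.4 = (-31.4) + (+270.2) + 3·x
x = (+14.4 − (+238.8)) / (3) = -74.8 kJ/mol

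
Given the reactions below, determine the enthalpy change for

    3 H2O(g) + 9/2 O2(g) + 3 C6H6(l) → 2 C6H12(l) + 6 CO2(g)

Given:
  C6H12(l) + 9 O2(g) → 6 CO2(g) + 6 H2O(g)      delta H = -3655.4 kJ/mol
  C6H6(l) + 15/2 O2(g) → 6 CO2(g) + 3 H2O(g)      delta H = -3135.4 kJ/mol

equation 1 reversed and × 2 (reverse to put C6H12(l) on the product side; scale by 2 for the 2 C6H12(l)): (-2)·(-3655.4) = +7310.8 kJ/mol
equation 2 × 3 (scale by 3 for the 3 C6H6(l)): (3)·(-3135.4) = -9406.2 kJ/mol
delta H = (+7310.8) + (-9406.2) = -2095.4 kJ/mol

delta H = -2095.4 kJ/mol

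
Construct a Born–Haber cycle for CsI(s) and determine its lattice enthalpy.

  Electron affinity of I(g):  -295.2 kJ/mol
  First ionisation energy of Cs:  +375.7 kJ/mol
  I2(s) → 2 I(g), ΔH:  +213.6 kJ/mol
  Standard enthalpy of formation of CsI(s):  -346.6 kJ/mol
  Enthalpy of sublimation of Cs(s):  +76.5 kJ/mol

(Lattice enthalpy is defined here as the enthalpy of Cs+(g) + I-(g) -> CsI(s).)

ΔHf° = 1·ΔHsub + 1·(ΣIE) + 1/2·D(I2) + 1·EA + U
-346.6 = 1·(+76.5) + 1·(+375.7) + 1/2·(+213.6) + 1·(-295.2) + U
U = -346.6 − (+263.8) = -610.4 kJ/mol

U = -610.4 kJ/mol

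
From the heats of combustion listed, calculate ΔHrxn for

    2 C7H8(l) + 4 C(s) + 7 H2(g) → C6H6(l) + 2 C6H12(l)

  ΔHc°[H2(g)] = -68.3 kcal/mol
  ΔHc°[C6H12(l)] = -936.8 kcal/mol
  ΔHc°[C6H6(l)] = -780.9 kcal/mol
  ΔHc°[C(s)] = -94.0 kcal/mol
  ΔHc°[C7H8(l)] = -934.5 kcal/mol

ΔHrxn = -68.6 kcal/mol

With combustion enthalpies, reactants minus products:
= [2·(-934.5) + 4·(-94.0) + 7·(-68.3)] − [1·(-780.9) + 2·(-936.8)]
= -68.6 kcal/mol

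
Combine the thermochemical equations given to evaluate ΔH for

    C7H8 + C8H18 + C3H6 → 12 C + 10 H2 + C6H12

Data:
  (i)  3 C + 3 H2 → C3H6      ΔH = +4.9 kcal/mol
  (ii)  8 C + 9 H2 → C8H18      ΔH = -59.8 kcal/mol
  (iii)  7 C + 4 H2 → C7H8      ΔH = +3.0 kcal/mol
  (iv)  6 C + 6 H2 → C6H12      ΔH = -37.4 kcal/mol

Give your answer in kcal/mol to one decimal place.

(i) reversed: -4.9 kcal/mol
(ii) reversed: +59.8 kcal/mol
(iii) reversed: -3.0 kcal/mol
(iv) as written: -37.4 kcal/mol
Summing the manipulated equations, ΔH = (-4.9) + (+59.8) + (-3.0) + (-37.4) = 14.5 kcal/mol

ΔH = 14.5 kcal/mol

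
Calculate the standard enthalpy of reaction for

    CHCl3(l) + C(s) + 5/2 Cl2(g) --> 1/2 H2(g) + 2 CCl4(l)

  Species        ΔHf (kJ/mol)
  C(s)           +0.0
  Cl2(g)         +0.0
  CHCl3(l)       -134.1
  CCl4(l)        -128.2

Products: 1/2·(+0.0) + 2·(-128.2) = -256.4
Reactants: 1·(-134.1) + 1·(+0.0) + 5/2·(+0.0) = -134.1
ΔH° = (-256.4) − (-134.1) = -122.3 kJ/mol

ΔH° = -122.3 kJ/mol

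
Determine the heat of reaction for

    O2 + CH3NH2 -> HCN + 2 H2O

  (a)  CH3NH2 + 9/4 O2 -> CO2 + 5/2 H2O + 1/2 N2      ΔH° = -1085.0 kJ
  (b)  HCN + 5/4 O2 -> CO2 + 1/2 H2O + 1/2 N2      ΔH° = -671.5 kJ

ΔH° = -413.5 kJ

(a) as written (CH3NH2 already on the reactant side): -1085.0 kJ
(b) reversed (reverse to put HCN on the product side): +671.5 kJ
Summing the manipulated equations, ΔH° = (1)·(-1085.0) + (-1)·(-671.5) = -413.5 kJ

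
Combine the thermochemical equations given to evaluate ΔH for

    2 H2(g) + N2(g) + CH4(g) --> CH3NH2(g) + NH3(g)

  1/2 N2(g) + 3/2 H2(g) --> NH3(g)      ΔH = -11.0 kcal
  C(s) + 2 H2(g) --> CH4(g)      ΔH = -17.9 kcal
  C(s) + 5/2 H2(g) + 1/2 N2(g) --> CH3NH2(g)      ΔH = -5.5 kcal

ΔH = 1.4 kcal

equation 1 as written (NH3(g) already on the product side): -11.0 kcal
equation 2 reversed (reverse to put CH4(g) on the reactant side): +17.9 kcal
equation 3 as written (CH3NH2(g) already on the product side): -5.5 kcal
ΔH = (-11.0) + (+17.9) + (-5.5) = 1.4 kcal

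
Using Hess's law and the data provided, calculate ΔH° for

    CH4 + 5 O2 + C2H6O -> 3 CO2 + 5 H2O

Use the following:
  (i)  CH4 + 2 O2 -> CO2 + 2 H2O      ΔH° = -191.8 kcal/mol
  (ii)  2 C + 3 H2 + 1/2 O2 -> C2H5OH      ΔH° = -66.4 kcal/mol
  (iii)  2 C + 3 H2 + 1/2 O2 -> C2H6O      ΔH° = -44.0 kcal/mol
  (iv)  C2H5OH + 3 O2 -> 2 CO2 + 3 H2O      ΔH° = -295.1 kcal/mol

ΔH° = -509.3 kcal/mol

(i) as written: -191.8 kcal/mol
(ii) as written: -66.4 kcal/mol
(iii) reversed: +44.0 kcal/mol
(iv) as written: -295.1 kcal/mol
By Hess's law, ΔH° = (-191.8) + (-66.4) + (+44.0) + (-295.1) = -509.3 kcal/mol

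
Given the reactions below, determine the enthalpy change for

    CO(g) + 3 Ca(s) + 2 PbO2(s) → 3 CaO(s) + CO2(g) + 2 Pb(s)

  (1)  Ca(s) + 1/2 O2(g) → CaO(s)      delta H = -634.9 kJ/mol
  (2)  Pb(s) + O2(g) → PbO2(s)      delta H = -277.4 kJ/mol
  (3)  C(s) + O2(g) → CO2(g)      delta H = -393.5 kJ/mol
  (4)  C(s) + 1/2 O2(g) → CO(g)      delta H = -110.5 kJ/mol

(1) × 3: (3)·(-634.9) = -1904.7 kJ/mol
(2) reversed and × 2: (-2)·(-277.4) = +554.8 kJ/mol
(3) as written: -393.5 kJ/mol
(4) reversed: +110.5 kJ/mol
delta H = (-1904.7) + (+554.8) + (-393.5) + (+110.5) = -1632.9 kJ/mol

delta H = -1632.9 kJ/mol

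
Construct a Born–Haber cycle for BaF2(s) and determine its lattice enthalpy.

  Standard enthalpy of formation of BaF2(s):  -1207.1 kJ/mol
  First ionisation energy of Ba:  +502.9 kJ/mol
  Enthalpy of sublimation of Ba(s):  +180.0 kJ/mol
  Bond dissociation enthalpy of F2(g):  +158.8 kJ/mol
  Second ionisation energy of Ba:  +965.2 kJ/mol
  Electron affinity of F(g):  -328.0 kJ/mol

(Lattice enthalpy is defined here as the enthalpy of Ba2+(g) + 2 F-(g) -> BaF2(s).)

U = -2358.0 kJ/mol

ΔHf° = 1·ΔHsub + 1·(ΣIE) + 1·D(F2) + 2·EA + U
-1207.1 = 1·(+180.0) + 1·(+1468.1) + 1·(+158.8) + 2·(-328.0) + U
U = -1207.1 − (+1150.9) = -2358.0 kJ/mol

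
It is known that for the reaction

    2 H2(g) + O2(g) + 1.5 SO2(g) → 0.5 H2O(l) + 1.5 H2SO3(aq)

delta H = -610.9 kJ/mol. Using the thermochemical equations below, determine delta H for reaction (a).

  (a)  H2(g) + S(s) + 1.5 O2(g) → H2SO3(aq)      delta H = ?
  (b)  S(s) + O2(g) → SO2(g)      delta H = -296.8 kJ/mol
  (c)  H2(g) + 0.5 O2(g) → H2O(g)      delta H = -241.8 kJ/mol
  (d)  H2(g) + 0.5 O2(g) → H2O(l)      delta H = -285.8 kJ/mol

delta H = -608.8 kJ/mol

(a) × 3/2: contributes 3/2·x
(b) reversed and × 3/2: (-3/2)·(-296.8) = +445.2 kJ/mol
(c): not needed.
(d) × 1/2: (1/2)·(-285.8) = -142.9 kJ/mol
-610.9 = (+445.2) + (-142.9) + 3/2·x
x = (-610.9 − (+302.3)) / (3/2) = -608.8 kJ/mol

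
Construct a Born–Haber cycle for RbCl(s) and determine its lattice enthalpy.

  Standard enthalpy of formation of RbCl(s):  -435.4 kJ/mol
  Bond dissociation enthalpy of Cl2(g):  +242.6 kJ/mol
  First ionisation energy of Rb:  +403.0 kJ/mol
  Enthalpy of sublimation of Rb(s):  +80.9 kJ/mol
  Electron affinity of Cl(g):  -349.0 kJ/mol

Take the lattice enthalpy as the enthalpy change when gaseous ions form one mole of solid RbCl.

ΔHf° = 1·ΔHsub + 1·(ΣIE) + 1/2·D(Cl2) + 1·EA + U
-435.4 = 1·(+80.9) + 1·(+403.0) + 1/2·(+242.6) + 1·(-349.0) + U
U = -435.4 − (+256.2) = -691.6 kJ/mol

U = -691.6 kJ/mol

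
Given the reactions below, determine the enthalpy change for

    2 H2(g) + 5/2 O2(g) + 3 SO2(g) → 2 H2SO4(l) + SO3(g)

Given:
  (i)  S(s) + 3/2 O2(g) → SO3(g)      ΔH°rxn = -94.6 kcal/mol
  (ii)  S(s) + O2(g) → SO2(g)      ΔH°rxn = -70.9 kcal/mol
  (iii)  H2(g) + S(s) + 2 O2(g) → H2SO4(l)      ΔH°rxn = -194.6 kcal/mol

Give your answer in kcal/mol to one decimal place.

ΔH°rxn = -271.1 kcal/mol

(i) as written: -94.6 kcal/mol
(ii) reversed and × 3: (-3)·(-70.9) = +212.7 kcal/mol
(iii) × 2: (2)·(-194.6) = -389.2 kcal/mol
ΔH°rxn = (1)·(-94.6) + (-3)·(-70.9) + (2)·(-194.6) = -271.1 kcal/mol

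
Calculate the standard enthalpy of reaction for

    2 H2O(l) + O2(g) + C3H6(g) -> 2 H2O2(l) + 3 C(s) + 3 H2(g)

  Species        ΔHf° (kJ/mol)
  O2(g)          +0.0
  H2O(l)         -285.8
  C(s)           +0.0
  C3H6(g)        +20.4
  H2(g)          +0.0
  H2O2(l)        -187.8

ΔH°rxn = Σ nΔHf°(products) − Σ nΔHf°(reactants).
Products: 2·(-187.8) + 3·(+0.0) + 3·(+0.0) = -375.6
Reactants: 2·(-285.8) + 1·(+0.0) + 1·(+20.4) = -551.2
ΔH° = (-375.6) − (-551.2) = 175.6 kJ/mol

ΔH° = 175.6 kJ/mol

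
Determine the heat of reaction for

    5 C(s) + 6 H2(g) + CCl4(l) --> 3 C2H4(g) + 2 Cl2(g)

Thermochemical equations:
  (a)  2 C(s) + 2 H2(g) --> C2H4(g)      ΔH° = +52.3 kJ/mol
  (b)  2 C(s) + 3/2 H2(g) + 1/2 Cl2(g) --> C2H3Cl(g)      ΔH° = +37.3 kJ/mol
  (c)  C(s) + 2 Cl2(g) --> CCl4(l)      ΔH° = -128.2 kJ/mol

(a) × 3: (3)·(+52.3) = +156.9 kJ/mol
(b): not needed.
(c) reversed: +128.2 kJ/mol
Combining the equations, ΔH° = (+156.9) + (+128.2) = 285.1 kJ/mol

ΔH° = 285.1 kJ/mol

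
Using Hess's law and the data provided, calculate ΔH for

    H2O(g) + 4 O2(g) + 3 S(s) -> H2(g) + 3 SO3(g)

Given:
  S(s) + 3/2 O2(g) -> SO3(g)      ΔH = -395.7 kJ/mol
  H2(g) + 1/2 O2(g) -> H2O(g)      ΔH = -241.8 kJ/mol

equation 1 × 3: (3)·(-395.7) = -1187.1 kJ/mol
equation 2 reversed: +241.8 kJ/mol
ΔH = (-1187.1) + (+241.8) = -945.3 kJ/mol

ΔH = -945.3 kJ/mol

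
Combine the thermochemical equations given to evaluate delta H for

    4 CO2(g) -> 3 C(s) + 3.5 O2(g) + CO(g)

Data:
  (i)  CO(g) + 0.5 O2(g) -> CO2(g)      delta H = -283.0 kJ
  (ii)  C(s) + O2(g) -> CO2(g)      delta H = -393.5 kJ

delta H = 1463.5 kJ

(i) reversed: +283.0 kJ
(ii) reversed and × 3: (-3)·(-393.5) = +1180.5 kJ
Since enthalpy is a state function, delta H = (+283.0) + (+1180.5) = 1463.5 kJ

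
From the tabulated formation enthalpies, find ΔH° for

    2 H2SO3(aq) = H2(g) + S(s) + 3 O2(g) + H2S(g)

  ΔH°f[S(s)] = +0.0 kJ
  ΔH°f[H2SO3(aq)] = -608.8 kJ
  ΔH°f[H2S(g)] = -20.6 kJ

ΔH° = 1197.0 kJ

Products: 1·(+0.0) + 1·(+0.0) + 3·(+0.0) + 1·(-20.6) = -20.6
Reactants: 2·(-608.8) = -1217.6
ΔH° = (-20.6) − (-1217.6) = 1197.0 kJ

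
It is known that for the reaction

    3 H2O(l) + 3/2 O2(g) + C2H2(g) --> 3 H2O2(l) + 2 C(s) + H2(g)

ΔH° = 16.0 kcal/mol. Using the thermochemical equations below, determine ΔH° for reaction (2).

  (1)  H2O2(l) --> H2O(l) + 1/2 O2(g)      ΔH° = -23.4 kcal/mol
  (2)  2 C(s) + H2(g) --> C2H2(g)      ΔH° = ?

ΔH° = 54.2 kcal/mol

(1) reversed and × 3: (-3)·(-23.4) = +70.2 kcal/mol
(2) reversed: contributes −x
+16.0 = (+70.2) − x
x = (+16.0 − (+70.2)) / (-1) = 54.2 kcal/mol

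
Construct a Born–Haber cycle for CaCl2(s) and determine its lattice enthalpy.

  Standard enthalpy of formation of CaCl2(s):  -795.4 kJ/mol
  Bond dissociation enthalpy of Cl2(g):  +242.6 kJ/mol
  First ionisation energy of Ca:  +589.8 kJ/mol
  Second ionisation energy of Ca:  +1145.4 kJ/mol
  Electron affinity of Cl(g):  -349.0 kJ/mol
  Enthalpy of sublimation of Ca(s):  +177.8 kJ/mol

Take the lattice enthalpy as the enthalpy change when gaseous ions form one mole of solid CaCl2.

U = -2253.0 kJ/mol

ΔHf° = 1·ΔHsub + 1·(ΣIE) + 1·D(Cl2) + 2·EA + U
-795.4 = 1·(+177.8) + 1·(+1735.2) + 1·(+242.6) + 2·(-349.0) + U
U = -795.4 − (+1457.6) = -2253.0 kJ/mol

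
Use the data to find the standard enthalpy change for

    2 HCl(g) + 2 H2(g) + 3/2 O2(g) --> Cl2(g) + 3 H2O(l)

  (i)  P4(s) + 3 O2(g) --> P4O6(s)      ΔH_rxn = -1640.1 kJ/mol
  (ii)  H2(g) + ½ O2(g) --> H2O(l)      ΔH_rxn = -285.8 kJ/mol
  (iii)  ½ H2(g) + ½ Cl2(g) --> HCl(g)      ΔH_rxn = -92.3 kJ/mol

ΔH_rxn = -672.8 kJ/mol

(i): not needed.
(ii) × 3: (3)·(-285.8) = -857.4 kJ/mol
(iii) reversed and × 2: (-2)·(-92.3) = +184.6 kJ/mol
Combining the equations, ΔH_rxn = (3)·(-285.8) + (-2)·(-92.3) = -672.8 kJ/mol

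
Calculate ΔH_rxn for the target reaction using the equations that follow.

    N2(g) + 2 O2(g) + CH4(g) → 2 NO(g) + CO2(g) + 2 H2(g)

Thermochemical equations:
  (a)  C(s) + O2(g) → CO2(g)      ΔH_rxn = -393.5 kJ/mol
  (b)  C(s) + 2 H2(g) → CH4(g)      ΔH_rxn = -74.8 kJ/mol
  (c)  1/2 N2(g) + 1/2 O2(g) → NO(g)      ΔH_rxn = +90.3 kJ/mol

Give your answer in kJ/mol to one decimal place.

(a) as written: -393.5 kJ/mol
(b) reversed: +74.8 kJ/mol
(c) × 2: (2)·(+90.3) = +180.6 kJ/mol
Since enthalpy is a state function, ΔH_rxn = (1)·(-393.5) + (-1)·(-74.8) + (2)·(+90.3) = -138.1 kJ/mol

ΔH_rxn = -138.1 kJ/mol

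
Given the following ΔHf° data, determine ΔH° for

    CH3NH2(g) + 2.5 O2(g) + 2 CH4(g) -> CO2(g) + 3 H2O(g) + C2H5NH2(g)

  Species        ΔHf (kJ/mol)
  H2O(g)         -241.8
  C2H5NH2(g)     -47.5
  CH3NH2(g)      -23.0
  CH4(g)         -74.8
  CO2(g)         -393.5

ΔH° = -993.8 kJ/mol

Products: 1·(-393.5) + 3·(-241.8) + 1·(-47.5) = -1166.4
Reactants: 1·(-23.0) + 5/2·(+0.0) + 2·(-74.8) = -172.6
ΔH° = (-1166.4) − (-172.6) = -993.8 kJ/mol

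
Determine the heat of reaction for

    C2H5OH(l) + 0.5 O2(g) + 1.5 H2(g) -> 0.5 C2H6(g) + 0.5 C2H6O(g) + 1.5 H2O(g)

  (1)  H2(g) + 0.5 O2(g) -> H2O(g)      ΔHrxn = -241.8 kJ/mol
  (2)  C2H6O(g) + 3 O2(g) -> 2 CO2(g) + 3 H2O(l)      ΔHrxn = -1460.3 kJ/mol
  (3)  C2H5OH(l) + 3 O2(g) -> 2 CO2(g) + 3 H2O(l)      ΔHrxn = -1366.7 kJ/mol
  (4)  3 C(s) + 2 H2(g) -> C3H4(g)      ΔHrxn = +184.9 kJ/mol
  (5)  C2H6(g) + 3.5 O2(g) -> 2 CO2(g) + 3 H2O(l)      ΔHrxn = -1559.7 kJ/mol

ΔHrxn = -219.4 kJ/mol

(1) × 3/2: (3/2)·(-241.8) = -362.7 kJ/mol
(2) reversed and × 1/2: (-1/2)·(-1460.3) = +730.15 kJ/mol
(3) as written: -1366.7 kJ/mol
(4): not needed.
(5) reversed and × 1/2: (-1/2)·(-1559.7) = +779.85 kJ/mol
ΔHrxn = (3/2)·(-241.8) + (-1/2)·(-1460.3) + (1)·(-1366.7) + (-1/2)·(-1559.7) = -219.4 kJ/mol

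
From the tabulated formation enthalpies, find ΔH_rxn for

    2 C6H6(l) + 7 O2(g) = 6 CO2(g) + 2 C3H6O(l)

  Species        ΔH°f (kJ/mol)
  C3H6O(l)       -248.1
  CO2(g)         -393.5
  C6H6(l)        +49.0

ΔH_rxn = -2955.2 kJ/mol

ΔH°rxn = Σ nΔHf°(products) − Σ nΔHf°(reactants).
Products: 6·(-393.5) + 2·(-248.1) = -2857.2
Reactants: 2·(+49.0) + 7·(+0.0) = +98.0
ΔH_rxn = (-2857.2) − (+98.0) = -2955.2 kJ/mol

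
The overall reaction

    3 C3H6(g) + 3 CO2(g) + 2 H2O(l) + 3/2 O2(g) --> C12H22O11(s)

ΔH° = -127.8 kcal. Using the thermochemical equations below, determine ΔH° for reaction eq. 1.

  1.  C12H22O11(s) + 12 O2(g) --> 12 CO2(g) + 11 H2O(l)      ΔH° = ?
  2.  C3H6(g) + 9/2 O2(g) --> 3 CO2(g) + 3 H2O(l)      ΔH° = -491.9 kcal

ΔH° = -1347.9 kcal

eq. 1 reversed (reverse to put C12H22O11(s) on the product side): contributes −x
eq. 2 × 3 (×3 to match 3 C3H6(g) in the target): (3)·(-491.9) = -1475.7 kcal
-127.8 = (-1475.7) − x
x = (-127.8 − (-1475.7)) / (-1) = -1347.9 kcal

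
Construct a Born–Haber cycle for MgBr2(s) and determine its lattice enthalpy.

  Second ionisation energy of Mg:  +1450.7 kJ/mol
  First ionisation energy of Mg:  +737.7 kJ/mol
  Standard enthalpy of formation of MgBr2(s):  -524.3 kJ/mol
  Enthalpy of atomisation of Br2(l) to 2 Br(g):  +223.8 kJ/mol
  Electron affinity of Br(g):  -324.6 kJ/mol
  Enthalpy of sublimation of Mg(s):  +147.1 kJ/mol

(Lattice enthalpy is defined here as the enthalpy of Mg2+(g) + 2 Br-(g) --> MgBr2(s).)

ΔHf° = 1·ΔHsub + 1·(ΣIE) + 1·D(Br2) + 2·EA + U
-524.3 = 1·(+147.1) + 1·(+2188.4) + 1·(+223.8) + 2·(-324.6) + U
U = -524.3 − (+1910.1) = -2434.4 kJ/mol

U = -2434.4 kJ/mol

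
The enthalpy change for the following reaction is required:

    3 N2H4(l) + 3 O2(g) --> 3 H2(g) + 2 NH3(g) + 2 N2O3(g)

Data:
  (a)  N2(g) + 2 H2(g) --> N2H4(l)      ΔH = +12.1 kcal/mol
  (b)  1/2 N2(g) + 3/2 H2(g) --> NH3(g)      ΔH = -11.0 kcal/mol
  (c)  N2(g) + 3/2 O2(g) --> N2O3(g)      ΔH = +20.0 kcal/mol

(a) reversed and × 3: (-3)·(+12.1) = -36.3 kcal/mol
(b) × 2: (2)·(-11.0) = -22.0 kcal/mol
(c) × 2: (2)·(+20.0) = +40.0 kcal/mol
ΔH = (-36.3) + (-22.0) + (+40.0) = -18.3 kcal/mol

ΔH = -18.3 kcal/mol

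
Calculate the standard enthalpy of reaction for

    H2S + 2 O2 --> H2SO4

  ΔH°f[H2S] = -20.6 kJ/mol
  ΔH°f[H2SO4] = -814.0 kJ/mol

Products: 1·(-814.0) = -814.0
Reactants: 1·(-20.6) + 2·(+0.0) = -20.6
ΔHrxn = (-814.0) − (-20.6) = -793.4 kJ/mol

ΔHrxn = -793.4 kJ/mol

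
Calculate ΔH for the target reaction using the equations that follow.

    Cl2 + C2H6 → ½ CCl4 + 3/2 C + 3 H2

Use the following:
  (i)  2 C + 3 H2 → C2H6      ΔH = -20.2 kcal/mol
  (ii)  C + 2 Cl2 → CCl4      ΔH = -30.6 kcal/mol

(i) reversed: +20.2 kcal/mol
(ii) × 1/2: (1/2)·(-30.6) = -15.3 kcal/mol
Since enthalpy is a state function, ΔH = (-1)·(-20.2) + (1/2)·(-30.6) = 4.9 kcal/mol

ΔH = 4.9 kcal/mol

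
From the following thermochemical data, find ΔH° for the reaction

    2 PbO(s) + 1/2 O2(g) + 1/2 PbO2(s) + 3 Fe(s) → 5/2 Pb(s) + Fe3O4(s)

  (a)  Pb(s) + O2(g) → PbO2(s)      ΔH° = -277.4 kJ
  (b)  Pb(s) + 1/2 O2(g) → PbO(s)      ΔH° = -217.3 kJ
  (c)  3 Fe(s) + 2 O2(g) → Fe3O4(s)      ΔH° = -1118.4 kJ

(a) reversed and × 1/2: (-1/2)·(-277.4) = +138.7 kJ
(b) reversed and × 2: (-2)·(-217.3) = +434.6 kJ
(c) as written: -1118.4 kJ
Combining the equations, ΔH° = (+138.7) + (+434.6) + (-1118.4) = -545.1 kJ

ΔH° = -545.1 kJ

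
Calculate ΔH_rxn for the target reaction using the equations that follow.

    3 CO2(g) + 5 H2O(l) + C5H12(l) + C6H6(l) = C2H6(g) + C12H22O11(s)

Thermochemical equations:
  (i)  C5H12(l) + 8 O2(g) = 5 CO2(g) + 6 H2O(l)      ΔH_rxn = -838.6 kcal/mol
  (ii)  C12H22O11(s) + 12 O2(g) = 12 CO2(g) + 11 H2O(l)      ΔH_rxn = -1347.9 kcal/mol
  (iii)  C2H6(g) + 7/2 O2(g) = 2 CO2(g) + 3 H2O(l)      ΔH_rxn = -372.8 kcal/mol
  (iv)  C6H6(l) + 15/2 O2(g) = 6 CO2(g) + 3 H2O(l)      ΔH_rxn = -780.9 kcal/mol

(i) as written: -838.6 kcal/mol
(ii) reversed: +1347.9 kcal/mol
(iii) reversed: +372.8 kcal/mol
(iv) as written: -780.9 kcal/mol
ΔH_rxn = (-838.6) + (+1347.9) + (+372.8) + (-780.9) = 101.2 kcal/mol

ΔH_rxn = 101.2 kcal/mol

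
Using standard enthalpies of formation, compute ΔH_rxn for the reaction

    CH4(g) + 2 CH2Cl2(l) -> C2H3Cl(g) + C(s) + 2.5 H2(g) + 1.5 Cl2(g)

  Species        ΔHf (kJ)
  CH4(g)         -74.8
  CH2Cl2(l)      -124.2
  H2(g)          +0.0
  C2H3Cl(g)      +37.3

ΔH_rxn = 360.5 kJ

Products: 1·(+37.3) + 1·(+0.0) + 5/2·(+0.0) + 3/2·(+0.0) = +37.3
Reactants: 1·(-74.8) + 2·(-124.2) = -323.2
ΔH_rxn = (+37.3) − (-323.2) = 360.5 kJ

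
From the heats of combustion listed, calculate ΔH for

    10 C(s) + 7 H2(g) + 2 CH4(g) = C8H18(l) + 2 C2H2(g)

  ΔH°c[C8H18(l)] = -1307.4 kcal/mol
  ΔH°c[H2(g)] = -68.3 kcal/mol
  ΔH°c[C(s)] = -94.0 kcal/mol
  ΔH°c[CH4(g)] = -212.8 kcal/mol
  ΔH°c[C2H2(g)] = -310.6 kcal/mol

With combustion enthalpies, reactants minus products:
= [10·(-94.0) + 7·(-68.3) + 2·(-212.8)] − [1·(-1307.4) + 2·(-310.6)]
= 84.9 kcal/mol

ΔH = 84.9 kcal/mol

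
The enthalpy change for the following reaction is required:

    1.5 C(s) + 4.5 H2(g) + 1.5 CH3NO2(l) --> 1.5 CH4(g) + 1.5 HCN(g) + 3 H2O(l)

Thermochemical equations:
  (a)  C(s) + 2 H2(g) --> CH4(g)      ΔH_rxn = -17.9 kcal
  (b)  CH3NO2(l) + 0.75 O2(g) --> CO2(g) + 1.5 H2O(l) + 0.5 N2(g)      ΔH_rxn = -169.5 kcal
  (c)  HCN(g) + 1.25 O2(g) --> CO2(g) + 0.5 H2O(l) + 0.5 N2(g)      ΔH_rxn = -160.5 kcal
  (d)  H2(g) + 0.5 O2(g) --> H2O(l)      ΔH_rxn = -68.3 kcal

(a) × 3/2 (×3/2 to match 3/2 CH4(g) in the target): (3/2)·(-17.9) = -26.85 kcal
(b) × 3/2 (scale by 3/2 for the 3/2 CH3NO2(l)): (3/2)·(-169.5) = -254.25 kcal
(c) reversed and × 3/2 (reverse to put HCN(g) on the product side; ×3/2 to match 3/2 HCN(g) in the target): (-3/2)·(-160.5) = +240.75 kcal
(d) × 3/2: (3/2)·(-68.3) = -102.45 kcal
ΔH_rxn = (-26.85) + (-254.25) + (+240.75) + (-102.45) = -142.8 kcal

ΔH_rxn = -142.8 kcal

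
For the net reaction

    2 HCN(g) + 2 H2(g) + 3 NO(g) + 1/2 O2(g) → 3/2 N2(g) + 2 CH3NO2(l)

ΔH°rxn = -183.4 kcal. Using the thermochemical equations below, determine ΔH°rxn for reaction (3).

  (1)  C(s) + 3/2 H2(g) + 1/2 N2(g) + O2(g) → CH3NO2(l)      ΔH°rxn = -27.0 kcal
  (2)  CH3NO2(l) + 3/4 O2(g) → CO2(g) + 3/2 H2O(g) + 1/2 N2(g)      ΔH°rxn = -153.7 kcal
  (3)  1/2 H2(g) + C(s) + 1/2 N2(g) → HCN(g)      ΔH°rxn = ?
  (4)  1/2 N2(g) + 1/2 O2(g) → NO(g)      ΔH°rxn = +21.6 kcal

(1) × 2: (2)·(-27.0) = -54.0 kcal
(2): not needed.
(3) reversed and × 2: contributes −2·x
(4) reversed and × 3: (-3)·(+21.6) = -64.8 kcal
-183.4 = (-54.0) + (-64.8) − 2·x
x = (-183.4 − (-118.8)) / (-2) = 32.3 kcal

ΔH°rxn = 32.3 kcal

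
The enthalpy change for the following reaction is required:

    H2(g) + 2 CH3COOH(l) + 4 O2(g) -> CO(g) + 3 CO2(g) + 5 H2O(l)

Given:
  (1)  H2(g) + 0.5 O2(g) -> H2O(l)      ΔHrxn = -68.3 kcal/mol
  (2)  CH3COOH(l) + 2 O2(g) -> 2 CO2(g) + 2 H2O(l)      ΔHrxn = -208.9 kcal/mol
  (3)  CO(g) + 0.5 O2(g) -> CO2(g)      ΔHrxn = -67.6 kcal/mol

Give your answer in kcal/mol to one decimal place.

ΔHrxn = -418.5 kcal/mol

(1) as written (H2(g) already on the reactant side): -68.3 kcal/mol
(2) × 2 (×2 to match 2 CH3COOH(l) in the target): (2)·(-208.9) = -417.8 kcal/mol
(3) reversed (reverse to put CO(g) on the product side): +67.6 kcal/mol
Summing the manipulated equations, ΔHrxn = (-68.3) + (-417.8) + (+67.6) = -418.5 kcal/mol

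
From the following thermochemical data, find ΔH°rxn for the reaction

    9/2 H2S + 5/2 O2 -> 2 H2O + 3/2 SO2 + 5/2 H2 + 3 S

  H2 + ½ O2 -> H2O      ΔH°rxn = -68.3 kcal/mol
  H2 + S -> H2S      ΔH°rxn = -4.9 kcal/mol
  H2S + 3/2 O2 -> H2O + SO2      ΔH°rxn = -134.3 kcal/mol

ΔH°rxn = -220.9 kcal/mol

equation 1 × 1/2: (1/2)·(-68.3) = -34.15 kcal/mol
equation 2 reversed and × 3: (-3)·(-4.9) = +14.7 kcal/mol
equation 3 × 3/2: (3/2)·(-134.3) = -201.45 kcal/mol
By Hess's law, ΔH°rxn = (-34.15) + (+14.7) + (-201.45) = -220.9 kcal/mol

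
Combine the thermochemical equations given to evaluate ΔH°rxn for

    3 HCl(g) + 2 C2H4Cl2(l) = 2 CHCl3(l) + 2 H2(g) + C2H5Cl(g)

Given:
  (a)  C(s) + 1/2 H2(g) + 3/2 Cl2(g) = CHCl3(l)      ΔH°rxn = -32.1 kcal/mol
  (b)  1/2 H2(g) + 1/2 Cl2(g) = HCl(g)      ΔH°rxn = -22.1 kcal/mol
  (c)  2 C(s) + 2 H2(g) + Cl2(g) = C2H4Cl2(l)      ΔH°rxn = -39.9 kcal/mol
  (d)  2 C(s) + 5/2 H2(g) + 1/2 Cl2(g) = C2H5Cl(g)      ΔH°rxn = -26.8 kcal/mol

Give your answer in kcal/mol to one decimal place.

ΔH°rxn = 55.1 kcal/mol

(a) × 2 (scale by 2 for the 2 CHCl3(l)): (2)·(-32.1) = -64.2 kcal/mol
(b) reversed and × 3 (reverse to put HCl(g) on the reactant side; ×3 to match 3 HCl(g) in the target): (-3)·(-22.1) = +66.3 kcal/mol
(c) reversed and × 2 (C2H4Cl2(l) must end up as a reactant; ×2 to match 2 C2H4Cl2(l) in the target): (-2)·(-39.9) = +79.8 kcal/mol
(d) as written (C2H5Cl(g) already on the product side): -26.8 kcal/mol
ΔH°rxn = (2)·(-32.1) + (-3)·(-22.1) + (-2)·(-39.9) + (1)·(-26.8) = 55.1 kcal/mol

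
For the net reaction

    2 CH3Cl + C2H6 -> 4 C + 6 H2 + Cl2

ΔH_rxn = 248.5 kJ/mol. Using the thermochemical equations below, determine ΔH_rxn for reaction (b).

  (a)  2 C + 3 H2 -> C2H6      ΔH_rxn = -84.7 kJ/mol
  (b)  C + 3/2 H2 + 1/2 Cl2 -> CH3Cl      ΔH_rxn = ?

(a) reversed (reverse to put C2H6 on the reactant side): +84.7 kJ/mol
(b) reversed and × 2 (reverse to put CH3Cl on the reactant side; ×2 to match 2 CH3Cl in the target): contributes −2·x
+248.5 = (+84.7) − 2·x
x = (+248.5 − (+84.7)) / (-2) = -81.9 kJ/mol

ΔH_rxn = -81.9 kJ/mol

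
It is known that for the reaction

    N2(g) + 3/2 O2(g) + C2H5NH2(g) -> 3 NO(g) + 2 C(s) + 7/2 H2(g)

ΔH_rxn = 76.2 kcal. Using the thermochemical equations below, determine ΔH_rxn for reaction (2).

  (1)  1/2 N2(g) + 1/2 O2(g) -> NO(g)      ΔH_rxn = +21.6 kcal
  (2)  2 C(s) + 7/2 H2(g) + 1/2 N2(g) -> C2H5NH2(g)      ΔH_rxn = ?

(1) × 3 (scale by 3 for the 3 NO(g)): (3)·(+21.6) = +64.8 kcal
(2) reversed (reverse to put C2H5NH2(g) on the reactant side): contributes −x
+76.2 = (+64.8) − x
x = (+76.2 − (+64.8)) / (-1) = -11.4 kcal

ΔH_rxn = -11.4 kcal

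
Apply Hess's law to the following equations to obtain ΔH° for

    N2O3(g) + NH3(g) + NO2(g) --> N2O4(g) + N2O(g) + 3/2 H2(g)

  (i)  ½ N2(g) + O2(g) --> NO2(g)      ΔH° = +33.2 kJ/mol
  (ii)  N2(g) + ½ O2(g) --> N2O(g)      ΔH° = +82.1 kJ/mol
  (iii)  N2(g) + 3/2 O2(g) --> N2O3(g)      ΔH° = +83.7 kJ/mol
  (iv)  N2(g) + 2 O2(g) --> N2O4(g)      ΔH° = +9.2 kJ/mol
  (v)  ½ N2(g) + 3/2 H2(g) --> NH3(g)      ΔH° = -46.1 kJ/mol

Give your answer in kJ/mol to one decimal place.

ΔH° = 20.5 kJ/mol

(i) reversed (reverse to put NO2(g) on the reactant side): -33.2 kJ/mol
(ii) as written (N2O(g) already on the product side): +82.1 kJ/mol
(iii) reversed (reverse to put N2O3(g) on the reactant side): -83.7 kJ/mol
(iv) as written (N2O4(g) already on the product side): +9.2 kJ/mol
(v) reversed (NH3(g) must end up as a reactant): +46.1 kJ/mol
Since enthalpy is a state function, ΔH° = (-1)·(+33.2) + (1)·(+82.1) + (-1)·(+83.7) + (1)·(+9.2) + (-1)·(-46.1) = 20.5 kJ/mol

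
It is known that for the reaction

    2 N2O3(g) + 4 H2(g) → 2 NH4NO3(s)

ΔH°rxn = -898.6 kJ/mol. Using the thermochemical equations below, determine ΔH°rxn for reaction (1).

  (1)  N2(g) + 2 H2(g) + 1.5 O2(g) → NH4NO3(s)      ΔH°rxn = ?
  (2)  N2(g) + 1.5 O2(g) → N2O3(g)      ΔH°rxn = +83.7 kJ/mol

(1) × 2 (×2 to match 2 NH4NO3(s) in the target): contributes 2·x
(2) reversed and × 2 (N2O3(g) must end up as a reactant; ×2 to match 2 N2O3(g) in the target): (-2)·(+83.7) = -167.4 kJ/mol
-898.6 = (-167.4) + 2·x
x = (-898.6 − (-167.4)) / (2) = -365.6 kJ/mol

ΔH°rxn = -365.6 kJ/mol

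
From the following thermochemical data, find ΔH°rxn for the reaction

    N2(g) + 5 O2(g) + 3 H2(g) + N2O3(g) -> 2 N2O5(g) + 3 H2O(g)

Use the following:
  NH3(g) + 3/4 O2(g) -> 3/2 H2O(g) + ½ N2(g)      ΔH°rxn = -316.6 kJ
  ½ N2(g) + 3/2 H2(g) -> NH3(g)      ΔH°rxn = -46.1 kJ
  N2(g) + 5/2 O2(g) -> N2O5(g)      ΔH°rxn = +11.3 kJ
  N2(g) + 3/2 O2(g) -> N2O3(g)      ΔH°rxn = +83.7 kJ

equation 1 × 2: (2)·(-316.6) = -633.2 kJ
equation 2 × 2: (2)·(-46.1) = -92.2 kJ
equation 3 × 2: (2)·(+11.3) = +22.6 kJ
equation 4 reversed: -83.7 kJ
ΔH°rxn = (-633.2) + (-92.2) + (+22.6) + (-83.7) = -786.5 kJ

ΔH°rxn = -786.5 kJ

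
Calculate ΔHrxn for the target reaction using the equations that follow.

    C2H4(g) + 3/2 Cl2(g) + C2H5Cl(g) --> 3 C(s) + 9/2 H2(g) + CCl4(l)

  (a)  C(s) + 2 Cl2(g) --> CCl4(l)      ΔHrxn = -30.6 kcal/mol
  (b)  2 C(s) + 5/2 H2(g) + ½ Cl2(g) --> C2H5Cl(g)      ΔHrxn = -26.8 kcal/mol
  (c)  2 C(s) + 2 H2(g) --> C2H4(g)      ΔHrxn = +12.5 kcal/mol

(a) as written (CCl4(l) already on the product side): -30.6 kcal/mol
(b) reversed (reverse to put C2H5Cl(g) on the reactant side): +26.8 kcal/mol
(c) reversed (reverse to put C2H4(g) on the reactant side): -12.5 kcal/mol
Summing the manipulated equations, ΔHrxn = (1)·(-30.6) + (-1)·(-26.8) + (-1)·(+12.5) = -16.3 kcal/mol

ΔHrxn = -16.3 kcal/mol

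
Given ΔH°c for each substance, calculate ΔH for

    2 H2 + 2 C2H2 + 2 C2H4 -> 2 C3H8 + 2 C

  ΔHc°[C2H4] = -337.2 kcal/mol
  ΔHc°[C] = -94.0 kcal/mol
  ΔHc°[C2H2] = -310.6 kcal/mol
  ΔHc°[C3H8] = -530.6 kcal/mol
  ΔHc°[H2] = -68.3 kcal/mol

With combustion enthalpies, reactants minus products:
= [2·(-68.3) + 2·(-310.6) + 2·(-337.2)] − [2·(-530.6) + 2·(-94.0)]
= -183.0 kcal/mol

ΔH = -183.0 kcal/mol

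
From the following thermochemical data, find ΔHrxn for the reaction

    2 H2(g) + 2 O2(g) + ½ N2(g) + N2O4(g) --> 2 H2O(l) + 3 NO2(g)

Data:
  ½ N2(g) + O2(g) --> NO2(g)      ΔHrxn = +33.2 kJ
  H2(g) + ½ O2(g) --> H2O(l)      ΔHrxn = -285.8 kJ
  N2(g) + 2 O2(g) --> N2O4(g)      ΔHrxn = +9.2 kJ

ΔHrxn = -481.2 kJ

equation 1 × 3 (×3 to match 3 NO2(g) in the target): (3)·(+33.2) = +99.6 kJ
equation 2 × 2 (scale by 2 for the 2 H2O(l)): (2)·(-285.8) = -571.6 kJ
equation 3 reversed (reverse to put N2O4(g) on the reactant side): -9.2 kJ
ΔHrxn = (+99.6) + (-571.6) + (-9.2) = -481.2 kJ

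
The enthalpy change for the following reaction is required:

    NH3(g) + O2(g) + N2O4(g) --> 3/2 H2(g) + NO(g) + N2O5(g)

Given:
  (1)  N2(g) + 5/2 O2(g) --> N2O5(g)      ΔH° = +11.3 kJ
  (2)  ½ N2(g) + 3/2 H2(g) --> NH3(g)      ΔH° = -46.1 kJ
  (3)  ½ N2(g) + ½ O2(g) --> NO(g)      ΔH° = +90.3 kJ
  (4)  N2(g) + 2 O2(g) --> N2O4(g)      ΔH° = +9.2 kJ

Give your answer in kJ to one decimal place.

(1) as written: +11.3 kJ
(2) reversed: +46.1 kJ
(3) as written: +90.3 kJ
(4) reversed: -9.2 kJ
By Hess's law, ΔH° = (1)·(+11.3) + (-1)·(-46.1) + (1)·(+90.3) + (-1)·(+9.2) = 138.5 kJ

ΔH° = 138.5 kJ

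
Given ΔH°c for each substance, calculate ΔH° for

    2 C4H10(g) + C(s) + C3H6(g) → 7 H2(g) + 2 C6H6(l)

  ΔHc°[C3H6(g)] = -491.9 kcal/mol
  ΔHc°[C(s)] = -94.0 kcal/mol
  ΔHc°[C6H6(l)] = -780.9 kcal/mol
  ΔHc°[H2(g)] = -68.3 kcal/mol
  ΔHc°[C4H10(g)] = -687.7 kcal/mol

Using ΔH = Σ nΔHc°(reactants) − Σ nΔHc°(products):
= [2·(-687.7) + 1·(-94.0) + 1·(-491.9)] − [7·(-68.3) + 2·(-780.9)]
= 78.6 kcal/mol

ΔH° = 78.6 kcal/mol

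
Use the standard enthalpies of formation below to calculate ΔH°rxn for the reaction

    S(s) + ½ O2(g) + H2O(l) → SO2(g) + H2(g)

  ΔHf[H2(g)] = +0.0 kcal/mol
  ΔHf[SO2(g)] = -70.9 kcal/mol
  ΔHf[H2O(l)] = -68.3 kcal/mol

ΔH°rxn = -2.6 kcal/mol

Products: 1·(-70.9) + 1·(+0.0) = -70.9
Reactants: 1·(+0.0) + 1/2·(+0.0) + 1·(-68.3) = -68.3
ΔH°rxn = (-70.9) − (-68.3) = -2.6 kcal/mol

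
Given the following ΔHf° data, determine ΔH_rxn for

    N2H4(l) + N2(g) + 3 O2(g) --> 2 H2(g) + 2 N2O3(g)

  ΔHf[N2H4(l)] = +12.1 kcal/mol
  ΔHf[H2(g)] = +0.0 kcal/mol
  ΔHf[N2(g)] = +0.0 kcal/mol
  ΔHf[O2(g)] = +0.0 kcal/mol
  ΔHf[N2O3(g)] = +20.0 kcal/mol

ΔH_rxn = 27.9 kcal/mol

Products: 2·(+0.0) + 2·(+20.0) = +40.0
Reactants: 1·(+12.1) + 1·(+0.0) + 3·(+0.0) = +12.1
ΔH_rxn = (+40.0) − (+12.1) = 27.9 kcal/mol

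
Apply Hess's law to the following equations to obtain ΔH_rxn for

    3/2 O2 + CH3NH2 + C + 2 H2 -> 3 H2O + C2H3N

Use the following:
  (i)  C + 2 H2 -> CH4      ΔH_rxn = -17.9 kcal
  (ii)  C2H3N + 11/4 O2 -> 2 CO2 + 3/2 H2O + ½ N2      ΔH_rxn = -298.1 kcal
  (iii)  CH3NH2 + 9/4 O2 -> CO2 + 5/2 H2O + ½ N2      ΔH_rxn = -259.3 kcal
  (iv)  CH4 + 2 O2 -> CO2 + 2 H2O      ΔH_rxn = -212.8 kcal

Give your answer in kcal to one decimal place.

(i) as written: -17.9 kcal
(ii) reversed: +298.1 kcal
(iii) as written: -259.3 kcal
(iv) as written: -212.8 kcal
Since enthalpy is a state function, ΔH_rxn = (-17.9) + (+298.1) + (-259.3) + (-212.8) = -191.9 kcal

ΔH_rxn = -191.9 kcal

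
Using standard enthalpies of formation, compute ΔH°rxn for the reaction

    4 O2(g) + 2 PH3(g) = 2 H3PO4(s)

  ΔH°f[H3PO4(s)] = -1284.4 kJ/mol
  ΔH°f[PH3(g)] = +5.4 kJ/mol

Products: 2·(-1284.4) = -2568.8
Reactants: 4·(+0.0) + 2·(+5.4) = +10.8
ΔH°rxn = (-2568.8) − (+10.8) = -2579.6 kJ/mol

ΔH°rxn = -2579.6 kJ/mol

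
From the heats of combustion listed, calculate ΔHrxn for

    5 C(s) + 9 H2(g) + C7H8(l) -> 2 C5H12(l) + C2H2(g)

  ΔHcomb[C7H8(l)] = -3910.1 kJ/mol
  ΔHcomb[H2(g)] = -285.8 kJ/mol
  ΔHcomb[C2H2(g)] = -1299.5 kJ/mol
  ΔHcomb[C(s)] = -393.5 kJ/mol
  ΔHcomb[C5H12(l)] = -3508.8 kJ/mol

With combustion enthalpies, reactants minus products:
= [5·(-393.5) + 9·(-285.8) + 1·(-3910.1)] − [2·(-3508.8) + 1·(-1299.5)]
= -132.7 kJ/mol

ΔHrxn = -132.7 kJ/mol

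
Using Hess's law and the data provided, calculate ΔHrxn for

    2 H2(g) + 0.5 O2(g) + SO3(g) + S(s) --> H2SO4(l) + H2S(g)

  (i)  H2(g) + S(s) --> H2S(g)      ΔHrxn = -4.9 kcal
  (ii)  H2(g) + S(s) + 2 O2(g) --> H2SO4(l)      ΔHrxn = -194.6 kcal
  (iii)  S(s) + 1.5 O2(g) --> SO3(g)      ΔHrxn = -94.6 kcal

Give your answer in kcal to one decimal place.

ΔHrxn = -104.9 kcal

(i) as written: -4.9 kcal
(ii) as written: -194.6 kcal
(iii) reversed: +94.6 kcal
Summing the manipulated equations, ΔHrxn = (-4.9) + (-194.6) + (+94.6) = -104.9 kcal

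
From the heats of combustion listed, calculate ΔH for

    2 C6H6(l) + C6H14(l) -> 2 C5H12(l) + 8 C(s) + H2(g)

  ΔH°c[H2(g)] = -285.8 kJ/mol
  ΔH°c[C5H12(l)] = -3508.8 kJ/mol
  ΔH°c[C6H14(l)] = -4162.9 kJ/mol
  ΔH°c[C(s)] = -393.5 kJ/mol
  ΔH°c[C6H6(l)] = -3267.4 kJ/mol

With combustion enthalpies, reactants minus products:
= [2·(-3267.4) + 1·(-4162.9)] − [2·(-3508.8) + 8·(-393.5) + 1·(-285.8)]
= -246.3 kJ/mol

ΔH = -246.3 kJ/mol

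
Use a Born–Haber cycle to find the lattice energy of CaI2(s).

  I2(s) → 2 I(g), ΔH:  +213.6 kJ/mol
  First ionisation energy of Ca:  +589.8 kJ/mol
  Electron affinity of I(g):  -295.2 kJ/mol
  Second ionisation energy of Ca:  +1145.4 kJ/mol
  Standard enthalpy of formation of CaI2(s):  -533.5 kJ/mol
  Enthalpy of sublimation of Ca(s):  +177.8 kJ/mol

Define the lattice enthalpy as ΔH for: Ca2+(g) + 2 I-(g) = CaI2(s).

U = -2069.7 kJ/mol

ΔHf° = 1·ΔHsub + 1·(ΣIE) + 1·D(I2) + 2·EA + U
-533.5 = 1·(+177.8) + 1·(+1735.2) + 1·(+213.6) + 2·(-295.2) + U
U = -533.5 − (+1536.2) = -2069.7 kJ/mol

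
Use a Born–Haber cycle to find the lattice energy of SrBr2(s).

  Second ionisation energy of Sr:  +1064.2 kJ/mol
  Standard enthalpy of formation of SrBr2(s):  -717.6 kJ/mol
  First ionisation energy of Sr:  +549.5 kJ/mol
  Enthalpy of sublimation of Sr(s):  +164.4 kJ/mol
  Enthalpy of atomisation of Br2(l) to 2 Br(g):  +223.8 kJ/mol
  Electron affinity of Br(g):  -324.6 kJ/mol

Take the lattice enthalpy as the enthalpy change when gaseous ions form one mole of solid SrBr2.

U = -2070.3 kJ/mol

ΔHf° = 1·ΔHsub + 1·(ΣIE) + 1·D(Br2) + 2·EA + U
-717.6 = 1·(+164.4) + 1·(+1613.7) + 1·(+223.8) + 2·(-324.6) + U
U = -717.6 − (+1352.7) = -2070.3 kJ/mol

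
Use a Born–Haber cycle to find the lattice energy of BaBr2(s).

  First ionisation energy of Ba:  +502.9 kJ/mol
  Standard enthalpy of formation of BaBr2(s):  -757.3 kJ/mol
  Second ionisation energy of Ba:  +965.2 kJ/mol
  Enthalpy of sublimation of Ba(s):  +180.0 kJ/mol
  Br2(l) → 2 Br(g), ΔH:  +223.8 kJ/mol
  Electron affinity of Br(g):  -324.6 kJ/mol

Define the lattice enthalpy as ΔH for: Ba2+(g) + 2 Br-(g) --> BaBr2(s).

U = -1980.0 kJ/mol

ΔHf° = 1·ΔHsub + 1·(ΣIE) + 1·D(Br2) + 2·EA + U
-757.3 = 1·(+180.0) + 1·(+1468.1) + 1·(+223.8) + 2·(-324.6) + U
U = -757.3 − (+1222.7) = -1980.0 kJ/mol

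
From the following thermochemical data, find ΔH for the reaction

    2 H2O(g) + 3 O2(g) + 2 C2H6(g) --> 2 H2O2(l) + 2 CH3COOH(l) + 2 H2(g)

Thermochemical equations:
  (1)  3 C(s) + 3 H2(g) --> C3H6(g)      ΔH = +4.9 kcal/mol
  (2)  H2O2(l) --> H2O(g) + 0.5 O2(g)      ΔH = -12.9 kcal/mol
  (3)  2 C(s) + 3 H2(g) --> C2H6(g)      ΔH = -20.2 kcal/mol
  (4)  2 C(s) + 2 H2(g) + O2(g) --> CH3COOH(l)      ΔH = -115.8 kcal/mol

ΔH = -165.4 kcal/mol

(1): not needed.
(2) reversed and × 2: (-2)·(-12.9) = +25.8 kcal/mol
(3) reversed and × 2: (-2)·(-20.2) = +40.4 kcal/mol
(4) × 2: (2)·(-115.8) = -231.6 kcal/mol
Since enthalpy is a state function, ΔH = (+25.8) + (+40.4) + (-231.6) = -165.4 kcal/mol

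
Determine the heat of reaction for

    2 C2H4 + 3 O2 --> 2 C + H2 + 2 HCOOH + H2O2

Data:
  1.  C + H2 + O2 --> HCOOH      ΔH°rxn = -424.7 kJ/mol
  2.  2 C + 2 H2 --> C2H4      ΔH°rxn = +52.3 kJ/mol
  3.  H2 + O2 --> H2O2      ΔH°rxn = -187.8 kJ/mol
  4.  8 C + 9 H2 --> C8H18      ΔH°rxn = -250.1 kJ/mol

ΔH°rxn = -1141.8 kJ/mol

eq. 1 × 2: (2)·(-424.7) = -849.4 kJ/mol
eq. 2 reversed and × 2: (-2)·(+52.3) = -104.6 kJ/mol
eq. 3 as written: -187.8 kJ/mol
eq. 4: not needed.
ΔH°rxn = (-849.4) + (-104.6) + (-187.8) = -1141.8 kJ/mol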